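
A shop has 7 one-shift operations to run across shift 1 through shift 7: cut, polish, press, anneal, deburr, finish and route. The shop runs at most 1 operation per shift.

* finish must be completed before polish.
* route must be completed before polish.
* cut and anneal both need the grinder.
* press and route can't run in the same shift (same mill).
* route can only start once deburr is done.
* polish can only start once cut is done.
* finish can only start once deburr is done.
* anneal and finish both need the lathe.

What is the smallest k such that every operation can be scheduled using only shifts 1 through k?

The precedence chain requires at least 3 distinct shifts.
With at most 1 per shift and 7 operations, at least 7 shifts are needed.
7 works (last occupied shift: shift 7): for example polish -> shift 5; finish -> shift 2; cut -> shift 4; anneal -> shift 7; press -> shift 6; deburr -> shift 1; route -> shift 3.

7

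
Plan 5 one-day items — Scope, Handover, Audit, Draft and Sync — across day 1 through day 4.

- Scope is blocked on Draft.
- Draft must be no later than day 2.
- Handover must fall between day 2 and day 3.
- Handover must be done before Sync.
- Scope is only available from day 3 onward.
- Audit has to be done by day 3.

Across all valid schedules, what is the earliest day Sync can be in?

day 3

Precedence pushes Sync to at least day 3.
Sync at day 3 is achievable: Sync -> day 3, Audit -> day 1, Scope -> day 3, Handover -> day 2, Draft -> day 1.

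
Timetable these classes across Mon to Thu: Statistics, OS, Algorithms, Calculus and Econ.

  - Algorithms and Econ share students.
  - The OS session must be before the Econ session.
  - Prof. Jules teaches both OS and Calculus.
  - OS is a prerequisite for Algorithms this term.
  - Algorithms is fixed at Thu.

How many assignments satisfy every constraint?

36

Splitting on Statistics: it can be Mon (9), Tue (9), Wed (9), Thu (9). Listing each branch's schedules as (OS, Algorithms, Calculus, Econ):
Statistics=Mon: (Mon,Thu,Tue,Tue) (Mon,Thu,Tue,Wed) (Mon,Thu,Wed,Tue) (Mon,Thu,Wed,Wed) (Mon,Thu,Thu,Tue) (Mon,Thu,Thu,Wed) (Tue,Thu,Mon,Wed) (Tue,Thu,Wed,Wed) (Tue,Thu,Thu,Wed) — 9.
Statistics=Tue: (Mon,Thu,Tue,Tue) (Mon,Thu,Tue,Wed) (Mon,Thu,Wed,Tue) (Mon,Thu,Wed,Wed) (Mon,Thu,Thu,Tue) (Mon,Thu,Thu,Wed) (Tue,Thu,Mon,Wed) (Tue,Thu,Wed,Wed) (Tue,Thu,Thu,Wed) — 9.
Statistics=Wed: (Mon,Thu,Tue,Tue) (Mon,Thu,Tue,Wed) (Mon,Thu,Wed,Tue) (Mon,Thu,Wed,Wed) (Mon,Thu,Thu,Tue) (Mon,Thu,Thu,Wed) (Tue,Thu,Mon,Wed) (Tue,Thu,Wed,Wed) (Tue,Thu,Thu,Wed) — 9.
Statistics=Thu: (Mon,Thu,Tue,Tue) (Mon,Thu,Tue,Wed) (Mon,Thu,Wed,Tue) (Mon,Thu,Wed,Wed) (Mon,Thu,Thu,Tue) (Mon,Thu,Thu,Wed) (Tue,Thu,Mon,Wed) (Tue,Thu,Wed,Wed) (Tue,Thu,Thu,Wed) — 9.
Summing: 9 + 9 + 9 + 9 = 36.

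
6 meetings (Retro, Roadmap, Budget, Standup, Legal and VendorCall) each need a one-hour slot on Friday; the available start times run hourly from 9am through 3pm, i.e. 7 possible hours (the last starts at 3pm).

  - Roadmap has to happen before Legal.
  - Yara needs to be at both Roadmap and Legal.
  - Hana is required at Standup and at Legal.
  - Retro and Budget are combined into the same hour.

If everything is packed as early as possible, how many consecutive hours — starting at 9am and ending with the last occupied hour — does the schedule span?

The precedence chain requires at least 2 distinct hours.
2 works (last occupied hour: 10am): for example Standup in 9am, Retro in 9am, VendorCall in 9am, Legal in 10am, Roadmap in 9am, Budget in 9am.

2 hours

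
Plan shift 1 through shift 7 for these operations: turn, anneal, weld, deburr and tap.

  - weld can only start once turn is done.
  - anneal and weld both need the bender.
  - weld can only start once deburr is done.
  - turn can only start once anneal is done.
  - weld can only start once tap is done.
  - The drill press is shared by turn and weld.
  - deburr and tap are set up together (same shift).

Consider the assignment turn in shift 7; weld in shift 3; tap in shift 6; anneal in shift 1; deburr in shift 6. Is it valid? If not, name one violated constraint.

weld can only start once deburr is done — violated.
weld can only start once tap is done — violated.
weld can only start once turn is done — violated.
anneal and weld both need the bender — holds.
The drill press is shared by turn and weld — holds.
turn can only start once anneal is done — holds.
deburr and tap are set up together (same shift) — holds.

Invalid. weld can only start once turn is done.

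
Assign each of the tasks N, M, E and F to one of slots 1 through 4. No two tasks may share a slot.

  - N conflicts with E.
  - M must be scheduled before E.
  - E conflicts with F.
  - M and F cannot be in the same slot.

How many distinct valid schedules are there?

Splitting on N: it can be 1 (3), 2 (3), 3 (3), 4 (3). Listing each branch's schedules as (M, E, F):
N=1: (2,3,4) (2,4,3) (3,4,2) — 3.
N=2: (1,3,4) (1,4,3) (3,4,1) — 3.
N=3: (1,2,4) (1,4,2) (2,4,1) — 3.
N=4: (1,2,3) (1,3,2) (2,3,1) — 3.
Summing: 3 + 3 + 3 + 3 = 12.

12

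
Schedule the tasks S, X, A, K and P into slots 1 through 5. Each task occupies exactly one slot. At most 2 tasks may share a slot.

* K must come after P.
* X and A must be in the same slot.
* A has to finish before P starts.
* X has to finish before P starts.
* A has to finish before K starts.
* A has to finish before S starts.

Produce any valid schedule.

S in 2, A in 1, K in 3, P in 2, X in 1

Checking: X(1) before P(2); A(1) before K(3); A(1) before P(2); A(1) before S(2); P(2) before K(3); X = A = 1; max 2 per slot (cap 2).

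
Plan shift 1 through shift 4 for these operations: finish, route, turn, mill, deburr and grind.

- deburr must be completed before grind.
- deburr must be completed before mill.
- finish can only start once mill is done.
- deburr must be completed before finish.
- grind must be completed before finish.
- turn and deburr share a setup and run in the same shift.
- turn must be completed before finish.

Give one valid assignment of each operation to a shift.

route in shift 1, turn in shift 1, finish in shift 3, grind in shift 2, deburr in shift 1, mill in shift 2

Checking: grind(shift 2) before finish(shift 3); turn(shift 1) before finish(shift 3); deburr(shift 1) before grind(shift 2); deburr(shift 1) before finish(shift 3); deburr(shift 1) before mill(shift 2); mill(shift 2) before finish(shift 3); turn = deburr = shift 1.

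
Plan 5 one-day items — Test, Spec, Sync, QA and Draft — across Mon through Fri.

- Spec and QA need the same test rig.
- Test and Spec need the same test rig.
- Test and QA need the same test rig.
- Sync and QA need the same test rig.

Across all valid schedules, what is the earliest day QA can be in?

Mon

QA at Mon is achievable: Draft in Mon; Sync in Tue; QA in Mon; Spec in Wed; Test in Tue.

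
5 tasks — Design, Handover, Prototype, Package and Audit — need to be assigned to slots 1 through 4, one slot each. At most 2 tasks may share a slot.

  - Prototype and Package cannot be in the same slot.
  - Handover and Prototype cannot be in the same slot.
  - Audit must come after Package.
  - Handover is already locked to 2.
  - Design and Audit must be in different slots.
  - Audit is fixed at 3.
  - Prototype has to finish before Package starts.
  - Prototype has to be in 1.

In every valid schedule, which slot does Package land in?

2

Prototype is fixed at 1 and must come before Package, so Package is at least 2.
Audit is fixed at 3 and must come after Package, so Package is at most 2.
So Package must be 2.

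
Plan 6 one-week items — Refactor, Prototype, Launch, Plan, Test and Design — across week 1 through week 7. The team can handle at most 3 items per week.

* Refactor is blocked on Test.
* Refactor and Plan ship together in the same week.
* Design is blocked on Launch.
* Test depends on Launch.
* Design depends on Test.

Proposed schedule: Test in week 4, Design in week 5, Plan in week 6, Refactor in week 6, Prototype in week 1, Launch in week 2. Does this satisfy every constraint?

Design depends on Test — holds.
The team can handle at most 3 items per week — holds.
Test depends on Launch — holds.
Refactor is blocked on Test — holds.
Refactor and Plan ship together in the same week — holds.
Design is blocked on Launch — holds.

Yes, all constraints hold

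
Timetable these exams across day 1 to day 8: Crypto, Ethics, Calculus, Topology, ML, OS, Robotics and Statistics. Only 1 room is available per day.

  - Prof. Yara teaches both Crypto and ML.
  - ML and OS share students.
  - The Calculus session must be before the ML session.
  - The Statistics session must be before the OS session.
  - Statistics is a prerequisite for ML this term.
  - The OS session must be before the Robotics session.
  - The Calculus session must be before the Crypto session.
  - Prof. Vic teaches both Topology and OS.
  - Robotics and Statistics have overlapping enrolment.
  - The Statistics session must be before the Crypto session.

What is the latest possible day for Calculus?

day 6

Downstream work caps Calculus at day 7.
Calculus at day 6 is achievable: ML -> day 8, Topology -> day 5, Calculus -> day 6, Robotics -> day 3, OS -> day 2, Statistics -> day 1, Crypto -> day 7, Ethics -> day 4.
Nothing later works — the conflict and capacity constraints rule out every day after day 6.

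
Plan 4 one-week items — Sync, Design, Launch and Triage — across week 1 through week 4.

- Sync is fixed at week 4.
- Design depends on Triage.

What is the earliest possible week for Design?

Precedence pushes Design to at least week 2.
Design at week 2 is achievable: Triage=week 1; Design=week 2; Sync=week 4; Launch=week 1.

week 2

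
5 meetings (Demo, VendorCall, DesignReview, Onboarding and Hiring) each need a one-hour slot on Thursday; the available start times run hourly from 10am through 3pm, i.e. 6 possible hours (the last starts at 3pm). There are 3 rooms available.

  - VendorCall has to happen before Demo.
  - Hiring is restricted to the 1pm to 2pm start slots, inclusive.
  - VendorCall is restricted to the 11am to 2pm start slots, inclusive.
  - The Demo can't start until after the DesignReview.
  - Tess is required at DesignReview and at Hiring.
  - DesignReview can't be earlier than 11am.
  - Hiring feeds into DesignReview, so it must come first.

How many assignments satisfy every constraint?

Splitting on VendorCall: it can be 11am (6), 12pm (6), 1pm (6), 2pm (6). Listing each branch's schedules as (Demo, DesignReview, Onboarding, Hiring):
VendorCall=11am: (3pm,2pm,10am,1pm) (3pm,2pm,11am,1pm) (3pm,2pm,12pm,1pm) (3pm,2pm,1pm,1pm) (3pm,2pm,2pm,1pm) (3pm,2pm,3pm,1pm) — 6.
VendorCall=12pm: (3pm,2pm,10am,1pm) (3pm,2pm,11am,1pm) (3pm,2pm,12pm,1pm) (3pm,2pm,1pm,1pm) (3pm,2pm,2pm,1pm) (3pm,2pm,3pm,1pm) — 6.
VendorCall=1pm: (3pm,2pm,10am,1pm) (3pm,2pm,11am,1pm) (3pm,2pm,12pm,1pm) (3pm,2pm,1pm,1pm) (3pm,2pm,2pm,1pm) (3pm,2pm,3pm,1pm) — 6.
VendorCall=2pm: (3pm,2pm,10am,1pm) (3pm,2pm,11am,1pm) (3pm,2pm,12pm,1pm) (3pm,2pm,1pm,1pm) (3pm,2pm,2pm,1pm) (3pm,2pm,3pm,1pm) — 6.
Summing: 6 + 6 + 6 + 6 = 24.

24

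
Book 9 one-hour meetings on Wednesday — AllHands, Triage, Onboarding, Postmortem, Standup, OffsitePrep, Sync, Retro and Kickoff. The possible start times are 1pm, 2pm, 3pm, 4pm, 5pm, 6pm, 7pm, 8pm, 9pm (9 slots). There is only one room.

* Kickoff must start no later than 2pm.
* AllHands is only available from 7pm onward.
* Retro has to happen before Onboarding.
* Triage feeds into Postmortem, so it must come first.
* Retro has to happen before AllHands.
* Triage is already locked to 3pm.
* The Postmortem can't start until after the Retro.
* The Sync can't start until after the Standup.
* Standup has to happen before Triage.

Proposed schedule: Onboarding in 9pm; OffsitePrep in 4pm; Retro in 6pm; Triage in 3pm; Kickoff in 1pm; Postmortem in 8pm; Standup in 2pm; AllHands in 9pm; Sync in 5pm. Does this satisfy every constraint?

Retro has to happen before AllHands — holds.
AllHands is only available from 7pm onward — holds.
Retro has to happen before Onboarding — holds.
Triage is already locked to 3pm — holds.
There is only one room — violated.
Standup has to happen before Triage — holds.
Kickoff must start no later than 2pm — holds.
Triage feeds into Postmortem, so it must come first — holds.
The Sync can't start until after the Standup — holds.
The Postmortem can't start until after the Retro — holds.

No. There is only one room is not satisfied.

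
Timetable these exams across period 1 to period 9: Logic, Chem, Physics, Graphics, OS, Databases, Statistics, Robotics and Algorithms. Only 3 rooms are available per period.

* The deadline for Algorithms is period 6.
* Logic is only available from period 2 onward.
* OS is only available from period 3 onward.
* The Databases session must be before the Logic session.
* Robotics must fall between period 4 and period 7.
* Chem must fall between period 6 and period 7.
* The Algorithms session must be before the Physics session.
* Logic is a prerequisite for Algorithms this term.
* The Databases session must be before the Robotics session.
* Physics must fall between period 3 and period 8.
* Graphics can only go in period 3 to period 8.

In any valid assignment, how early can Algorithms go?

Precedence pushes Algorithms to at least period 3; Algorithms's own window allows nothing later than period 6.
Algorithms at period 3 is achievable: Logic in period 2; Chem in period 6; Databases in period 1; OS in period 3; Statistics in period 1; Graphics in period 3; Algorithms in period 3; Robotics in period 4; Physics in period 4.

period 3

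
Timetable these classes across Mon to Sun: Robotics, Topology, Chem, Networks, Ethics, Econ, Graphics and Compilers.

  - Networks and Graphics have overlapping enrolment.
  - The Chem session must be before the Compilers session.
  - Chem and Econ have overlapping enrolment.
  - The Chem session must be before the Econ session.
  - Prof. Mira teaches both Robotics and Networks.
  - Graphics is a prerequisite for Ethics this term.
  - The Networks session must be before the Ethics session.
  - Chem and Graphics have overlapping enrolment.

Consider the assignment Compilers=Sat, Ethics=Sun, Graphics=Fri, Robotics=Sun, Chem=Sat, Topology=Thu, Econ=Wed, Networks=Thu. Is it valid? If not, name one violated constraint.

No. The Chem session must be before the Econ session is not satisfied.

Prof. Mira teaches both Robotics and Networks — holds.
Graphics is a prerequisite for Ethics this term — holds.
Chem and Econ have overlapping enrolment — holds.
The Chem session must be before the Econ session — violated.
The Networks session must be before the Ethics session — holds.
Chem and Graphics have overlapping enrolment — holds.
The Chem session must be before the Compilers session — violated.
Networks and Graphics have overlapping enrolment — holds.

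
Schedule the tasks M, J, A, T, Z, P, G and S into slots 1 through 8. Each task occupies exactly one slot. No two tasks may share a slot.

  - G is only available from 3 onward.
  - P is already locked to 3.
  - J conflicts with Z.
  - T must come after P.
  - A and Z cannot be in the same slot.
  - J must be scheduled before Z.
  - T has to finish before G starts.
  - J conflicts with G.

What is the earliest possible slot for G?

5

G is available from 3; precedence pushes G to at least 5.
G at 5 is achievable: P in 3; S in 8; A in 7; J in 1; G in 5; T in 4; M in 6; Z in 2.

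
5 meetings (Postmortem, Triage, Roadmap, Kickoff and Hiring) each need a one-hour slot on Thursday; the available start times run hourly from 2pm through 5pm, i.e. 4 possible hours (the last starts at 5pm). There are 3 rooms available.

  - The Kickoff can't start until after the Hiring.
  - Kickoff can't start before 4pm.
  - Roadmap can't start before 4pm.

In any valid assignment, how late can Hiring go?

4pm

Downstream work caps Hiring at 4pm.
Hiring at 4pm is achievable: Roadmap=4pm; Triage=2pm; Kickoff=5pm; Hiring=4pm; Postmortem=2pm.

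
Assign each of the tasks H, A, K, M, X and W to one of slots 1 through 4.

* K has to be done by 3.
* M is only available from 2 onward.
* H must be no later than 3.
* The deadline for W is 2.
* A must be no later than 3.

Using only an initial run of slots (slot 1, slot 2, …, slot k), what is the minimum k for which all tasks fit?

M can't be placed before 2, so the schedule must run through at least slot 2.
2 works (last occupied slot: 2): for example W -> 1; A -> 1; K -> 1; H -> 1; M -> 2; X -> 1.

2 slots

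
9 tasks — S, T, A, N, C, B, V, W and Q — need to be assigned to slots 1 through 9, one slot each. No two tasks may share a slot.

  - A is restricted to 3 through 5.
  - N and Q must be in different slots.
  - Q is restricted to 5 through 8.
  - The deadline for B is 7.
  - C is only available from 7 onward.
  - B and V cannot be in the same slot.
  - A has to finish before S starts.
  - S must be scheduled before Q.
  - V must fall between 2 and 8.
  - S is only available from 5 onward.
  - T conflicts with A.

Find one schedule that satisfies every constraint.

W -> 9; Q -> 6; C -> 7; S -> 5; A -> 3; T -> 4; V -> 2; B -> 1; N -> 8

Checking: A(3) before S(5); S(5) before Q(6); T(4) != A(3); B(1) != V(2); N(8) != Q(6); V=2 in [2,8]; C=7 in [7,9]; Q=6 in [5,8]; A=3 in [3,5]; S=5 in [5,9]; B=1 in [1,7]; max 1 per slot (cap 1).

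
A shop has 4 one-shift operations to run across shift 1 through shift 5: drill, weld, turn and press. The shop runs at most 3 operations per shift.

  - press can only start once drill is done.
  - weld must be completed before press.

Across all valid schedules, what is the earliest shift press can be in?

shift 2

Precedence pushes press to at least shift 2.
press at shift 2 is achievable: drill in shift 1, press in shift 2, weld in shift 1, turn in shift 1.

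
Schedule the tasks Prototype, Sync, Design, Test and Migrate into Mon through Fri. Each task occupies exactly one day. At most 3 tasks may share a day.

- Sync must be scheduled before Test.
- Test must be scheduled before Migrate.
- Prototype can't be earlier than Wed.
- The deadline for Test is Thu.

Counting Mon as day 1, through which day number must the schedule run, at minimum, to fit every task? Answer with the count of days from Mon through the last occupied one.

The precedence chain requires at least 3 distinct days.
With at most 3 per day and 5 tasks, at least 2 days are needed.
3 works (last occupied day: Wed): for example Prototype -> Wed, Test -> Tue, Migrate -> Wed, Design -> Mon, Sync -> Mon.

3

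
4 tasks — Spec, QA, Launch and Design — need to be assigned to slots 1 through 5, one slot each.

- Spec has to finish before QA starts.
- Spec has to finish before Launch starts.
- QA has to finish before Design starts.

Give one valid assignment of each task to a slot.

QA in 2, Design in 3, Spec in 1, Launch in 2

Checking: Spec(1) before Launch(2); Spec(1) before QA(2); QA(2) before Design(3).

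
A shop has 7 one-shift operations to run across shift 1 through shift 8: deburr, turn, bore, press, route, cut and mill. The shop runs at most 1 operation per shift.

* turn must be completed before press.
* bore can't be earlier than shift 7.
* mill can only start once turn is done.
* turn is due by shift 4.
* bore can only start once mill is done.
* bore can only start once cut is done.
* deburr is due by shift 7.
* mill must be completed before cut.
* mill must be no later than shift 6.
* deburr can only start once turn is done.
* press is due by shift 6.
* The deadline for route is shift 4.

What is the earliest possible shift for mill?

shift 2

Precedence pushes mill to at least shift 2; mill's own window allows nothing later than shift 6.
mill at shift 2 is achievable: cut in shift 6, bore in shift 7, turn in shift 1, press in shift 4, route in shift 3, deburr in shift 5, mill in shift 2.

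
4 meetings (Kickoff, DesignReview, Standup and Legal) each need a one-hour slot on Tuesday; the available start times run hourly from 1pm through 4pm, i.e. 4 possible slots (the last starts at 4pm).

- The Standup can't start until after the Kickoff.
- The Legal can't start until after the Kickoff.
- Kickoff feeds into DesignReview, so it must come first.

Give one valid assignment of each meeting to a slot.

Standup=2pm, Legal=2pm, DesignReview=2pm, Kickoff=1pm

Checking: Kickoff(1pm) before Standup(2pm); Kickoff(1pm) before Legal(2pm); Kickoff(1pm) before DesignReview(2pm).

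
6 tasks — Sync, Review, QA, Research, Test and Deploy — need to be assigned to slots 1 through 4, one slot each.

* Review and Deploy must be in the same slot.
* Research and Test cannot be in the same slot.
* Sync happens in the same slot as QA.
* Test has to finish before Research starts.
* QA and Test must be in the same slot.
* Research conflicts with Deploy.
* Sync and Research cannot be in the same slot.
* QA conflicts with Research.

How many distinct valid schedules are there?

Splitting on Sync: it can be 1 (9), 2 (6), 3 (3). Listing each branch's schedules as (Review, QA, Research, Test, Deploy):
Sync=1: (1,1,2,1,1) (1,1,3,1,1) (1,1,4,1,1) (2,1,3,1,2) (2,1,4,1,2) (3,1,2,1,3) (3,1,4,1,3) (4,1,2,1,4) (4,1,3,1,4) — 9.
Sync=2: (1,2,3,2,1) (1,2,4,2,1) (2,2,3,2,2) (2,2,4,2,2) (3,2,4,2,3) (4,2,3,2,4) — 6.
Sync=3: (1,3,4,3,1) (2,3,4,3,2) (3,3,4,3,3) — 3.
Summing: 9 + 6 + 3 = 18.

18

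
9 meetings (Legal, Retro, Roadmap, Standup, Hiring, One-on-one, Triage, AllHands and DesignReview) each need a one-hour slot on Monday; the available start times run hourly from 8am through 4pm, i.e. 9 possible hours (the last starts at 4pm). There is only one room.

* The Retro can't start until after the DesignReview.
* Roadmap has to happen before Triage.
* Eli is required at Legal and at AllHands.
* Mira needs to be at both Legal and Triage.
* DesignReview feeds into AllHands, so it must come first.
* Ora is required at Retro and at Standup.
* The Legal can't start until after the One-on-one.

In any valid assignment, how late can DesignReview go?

Downstream work caps DesignReview at 3pm.
DesignReview at 2pm is achievable: Hiring in 1pm; Legal in 9am; Roadmap in 10am; AllHands in 4pm; DesignReview in 2pm; Standup in 12pm; Retro in 3pm; Triage in 11am; One-on-one in 8am.
Nothing later works — the conflict and capacity constraints rule out every hour after 2pm.

2pm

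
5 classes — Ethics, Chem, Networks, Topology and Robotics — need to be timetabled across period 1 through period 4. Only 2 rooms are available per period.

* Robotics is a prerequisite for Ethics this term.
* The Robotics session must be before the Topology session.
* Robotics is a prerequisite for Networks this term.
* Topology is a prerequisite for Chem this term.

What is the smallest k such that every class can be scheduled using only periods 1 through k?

The precedence chain requires at least 3 distinct periods.
With at most 2 per period and 5 classes, at least 3 periods are needed.
3 works (last occupied period: period 3): for example Topology=period 2, Robotics=period 1, Networks=period 3, Chem=period 3, Ethics=period 2.

3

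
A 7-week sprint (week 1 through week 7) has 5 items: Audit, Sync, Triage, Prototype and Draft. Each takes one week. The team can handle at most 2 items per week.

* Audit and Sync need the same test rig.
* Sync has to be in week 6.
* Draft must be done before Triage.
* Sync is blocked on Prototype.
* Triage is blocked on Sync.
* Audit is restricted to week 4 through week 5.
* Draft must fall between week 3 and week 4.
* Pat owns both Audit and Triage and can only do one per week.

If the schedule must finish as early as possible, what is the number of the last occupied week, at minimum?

The precedence chain requires at least 3 distinct weeks.
With at most 2 per week and 5 tasks, at least 3 weeks are needed.
Propagating the time windows through the other constraints, Triage can't land before week 7, so the schedule must run through at least week 7.
7 works (last occupied week: week 7): for example Draft -> week 3; Audit -> week 4; Prototype -> week 1; Sync -> week 6; Triage -> week 7.

week 7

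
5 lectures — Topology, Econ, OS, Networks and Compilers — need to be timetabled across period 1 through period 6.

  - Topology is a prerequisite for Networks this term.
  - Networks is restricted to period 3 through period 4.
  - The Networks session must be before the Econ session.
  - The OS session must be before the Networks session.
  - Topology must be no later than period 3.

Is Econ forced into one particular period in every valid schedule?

Econ can be period 4 (e.g. OS=period 1; Econ=period 4; Compilers=period 1; Topology=period 1; Networks=period 3) or period 5 (e.g. Econ in period 5; Networks in period 3; OS in period 1; Topology in period 1; Compilers in period 1).

No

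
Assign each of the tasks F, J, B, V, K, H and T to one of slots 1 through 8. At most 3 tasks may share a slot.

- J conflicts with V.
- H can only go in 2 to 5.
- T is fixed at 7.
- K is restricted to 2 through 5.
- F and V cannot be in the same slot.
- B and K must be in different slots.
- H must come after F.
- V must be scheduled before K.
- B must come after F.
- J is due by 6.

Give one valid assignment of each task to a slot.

J=2; B=3; H=3; K=2; V=1; F=2; T=7

Checking: F(2) before B(3); V(1) before K(2); F(2) before H(3); B(3) != K(2); F(2) != V(1); J(2) != V(1); H=3 in [2,5]; K=2 in [2,5]; J=2 in [1,6]; T=7 in [7,7]; max 3 per slot (cap 3).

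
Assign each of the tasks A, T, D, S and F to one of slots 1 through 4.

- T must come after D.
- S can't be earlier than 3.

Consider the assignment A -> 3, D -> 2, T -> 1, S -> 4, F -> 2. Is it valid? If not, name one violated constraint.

No — it violates: T must come after D

S can't be earlier than 3 — holds.
T must come after D — violated.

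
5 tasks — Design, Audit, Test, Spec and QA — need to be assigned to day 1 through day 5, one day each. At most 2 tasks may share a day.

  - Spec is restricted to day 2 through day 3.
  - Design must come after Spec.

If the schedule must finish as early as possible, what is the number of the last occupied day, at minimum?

day 3

The precedence chain requires at least 2 distinct days.
With at most 2 per day and 5 tasks, at least 3 days are needed.
Propagating the time windows through the other constraints, Design can't land before day 3, so the schedule must run through at least day 3.
3 works (last occupied day: day 3): for example Test=day 1, Spec=day 2, Audit=day 1, QA=day 2, Design=day 3.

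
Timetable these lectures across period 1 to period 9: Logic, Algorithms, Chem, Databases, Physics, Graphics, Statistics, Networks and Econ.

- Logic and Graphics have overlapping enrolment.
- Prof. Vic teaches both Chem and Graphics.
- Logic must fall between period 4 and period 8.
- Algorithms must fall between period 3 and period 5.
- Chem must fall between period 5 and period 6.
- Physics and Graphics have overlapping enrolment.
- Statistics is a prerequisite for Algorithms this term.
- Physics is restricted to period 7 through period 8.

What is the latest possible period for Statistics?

period 4

Downstream work caps Statistics at period 4.
Statistics at period 4 is achievable: Physics -> period 7; Chem -> period 5; Graphics -> period 1; Algorithms -> period 5; Logic -> period 4; Databases -> period 1; Statistics -> period 4; Networks -> period 1; Econ -> period 1.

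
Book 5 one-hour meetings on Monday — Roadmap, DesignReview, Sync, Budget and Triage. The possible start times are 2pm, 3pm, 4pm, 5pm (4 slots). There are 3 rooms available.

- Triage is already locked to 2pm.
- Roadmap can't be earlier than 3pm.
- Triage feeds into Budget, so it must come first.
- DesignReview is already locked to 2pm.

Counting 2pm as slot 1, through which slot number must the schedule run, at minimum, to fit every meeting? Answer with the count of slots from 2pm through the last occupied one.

The precedence chain requires at least 2 distinct slots.
With at most 3 per slot and 5 meetings, at least 2 slots are needed.
2 works (last occupied slot: 3pm): for example Budget -> 3pm; Sync -> 2pm; DesignReview -> 2pm; Triage -> 2pm; Roadmap -> 3pm.

2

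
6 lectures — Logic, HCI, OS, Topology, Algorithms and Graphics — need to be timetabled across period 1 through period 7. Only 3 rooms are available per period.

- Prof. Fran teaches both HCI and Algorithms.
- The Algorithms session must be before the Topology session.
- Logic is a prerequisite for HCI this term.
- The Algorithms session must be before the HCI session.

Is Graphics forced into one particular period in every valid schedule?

No

Graphics can be period 1 (e.g. Logic -> period 1; OS -> period 2; Algorithms -> period 1; Topology -> period 2; HCI -> period 2; Graphics -> period 1) or period 2 (e.g. Logic=period 1; Graphics=period 2; Topology=period 2; Algorithms=period 1; HCI=period 2; OS=period 1).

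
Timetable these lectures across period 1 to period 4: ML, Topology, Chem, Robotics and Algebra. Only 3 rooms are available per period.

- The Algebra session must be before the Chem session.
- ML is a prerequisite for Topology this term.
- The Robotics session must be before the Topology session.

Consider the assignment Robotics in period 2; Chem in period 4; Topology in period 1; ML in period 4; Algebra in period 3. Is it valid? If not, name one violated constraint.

The Algebra session must be before the Chem session — holds.
The Robotics session must be before the Topology session — violated.
ML is a prerequisite for Topology this term — violated.
Only 3 rooms are available per period — holds.

No — it violates: ML is a prerequisite for Topology this term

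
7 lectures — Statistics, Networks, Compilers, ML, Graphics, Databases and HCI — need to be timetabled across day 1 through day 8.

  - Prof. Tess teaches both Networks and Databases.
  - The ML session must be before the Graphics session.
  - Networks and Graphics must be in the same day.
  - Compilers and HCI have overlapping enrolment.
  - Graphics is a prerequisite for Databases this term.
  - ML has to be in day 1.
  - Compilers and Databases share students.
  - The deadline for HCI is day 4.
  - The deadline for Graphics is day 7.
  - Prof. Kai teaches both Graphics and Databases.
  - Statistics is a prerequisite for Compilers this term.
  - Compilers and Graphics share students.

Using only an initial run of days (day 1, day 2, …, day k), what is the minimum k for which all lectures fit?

4

The precedence chain requires at least 3 distinct days.
Could 3 days be enough, i.e. nothing placed later than day 3? No: ML's window within 3 days is {day 1}; Graphics's window within 3 days is {day 1, day 2, day 3}; Databases must come after Graphics (at day 1 or later) → {day 2, day 3}; Graphics must come before Databases (at day 3 or earlier) → {day 1, day 2}; Graphics must come after ML (at day 1 or later) → {day 2}; Compilers must come after Statistics (at day 1 or later) → {day 2, day 3}; Databases can't share with Graphics (day 2) → {day 3}; Compilers can't share with Graphics (day 2) → {day 3}; Databases can't share with Compilers (day 3) → nothing is left.
So 3 days is not enough.
4 works (last occupied day: day 4): for example Networks -> day 2, Graphics -> day 2, Compilers -> day 3, Databases -> day 4, HCI -> day 1, Statistics -> day 1, ML -> day 1.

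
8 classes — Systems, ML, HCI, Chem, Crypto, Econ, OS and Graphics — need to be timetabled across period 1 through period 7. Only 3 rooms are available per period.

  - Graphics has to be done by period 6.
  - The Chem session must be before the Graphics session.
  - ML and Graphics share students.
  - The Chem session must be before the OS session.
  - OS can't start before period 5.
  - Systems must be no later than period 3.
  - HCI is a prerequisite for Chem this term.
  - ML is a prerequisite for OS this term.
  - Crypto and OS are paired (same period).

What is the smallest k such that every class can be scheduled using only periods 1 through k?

5

The precedence chain requires at least 3 distinct periods.
With at most 3 per period and 8 classes, at least 3 periods are needed.
OS can't be placed before period 5, so the schedule must run through at least period 5.
5 works (last occupied period: period 5): for example Econ -> period 2; HCI -> period 1; OS -> period 5; Graphics -> period 3; Systems -> period 1; Chem -> period 2; ML -> period 1; Crypto -> period 5.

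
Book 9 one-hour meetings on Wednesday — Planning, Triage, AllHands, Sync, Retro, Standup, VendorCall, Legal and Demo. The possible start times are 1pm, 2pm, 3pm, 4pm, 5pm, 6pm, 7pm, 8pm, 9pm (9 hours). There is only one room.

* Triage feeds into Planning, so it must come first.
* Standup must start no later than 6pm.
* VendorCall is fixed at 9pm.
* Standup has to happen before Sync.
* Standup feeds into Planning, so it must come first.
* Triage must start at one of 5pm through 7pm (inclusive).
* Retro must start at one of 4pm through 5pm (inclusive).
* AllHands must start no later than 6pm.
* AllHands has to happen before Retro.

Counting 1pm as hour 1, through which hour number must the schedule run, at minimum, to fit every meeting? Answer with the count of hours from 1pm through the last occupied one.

9

The precedence chain requires at least 2 distinct hours.
With at most 1 per hour and 9 meetings, at least 9 hours are needed.
VendorCall can't be placed before 9pm — that is hour 9 counting from 1pm — so the schedule must run through at least 9 hours.
9 works (last occupied hour: 9pm): for example Standup in 1pm; Demo in 8pm; VendorCall in 9pm; Triage in 5pm; Sync in 3pm; AllHands in 2pm; Legal in 7pm; Retro in 4pm; Planning in 6pm.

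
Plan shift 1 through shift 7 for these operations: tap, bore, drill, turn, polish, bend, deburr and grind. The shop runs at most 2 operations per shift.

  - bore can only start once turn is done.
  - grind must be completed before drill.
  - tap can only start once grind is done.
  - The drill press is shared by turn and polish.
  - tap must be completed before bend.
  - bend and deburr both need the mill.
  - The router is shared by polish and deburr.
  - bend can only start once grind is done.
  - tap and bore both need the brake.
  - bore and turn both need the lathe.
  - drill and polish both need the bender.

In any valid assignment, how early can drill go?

Precedence pushes drill to at least shift 2.
drill at shift 2 is achievable: grind -> shift 1, bore -> shift 3, drill -> shift 2, deburr -> shift 5, turn -> shift 1, polish -> shift 4, tap -> shift 2, bend -> shift 3.

shift 2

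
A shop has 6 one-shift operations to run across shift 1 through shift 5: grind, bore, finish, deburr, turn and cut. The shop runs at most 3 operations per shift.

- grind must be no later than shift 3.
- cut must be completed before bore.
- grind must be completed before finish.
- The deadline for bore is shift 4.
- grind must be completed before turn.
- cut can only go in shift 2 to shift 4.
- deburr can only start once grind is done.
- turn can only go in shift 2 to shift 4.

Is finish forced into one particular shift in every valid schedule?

finish can be shift 2 (e.g. grind -> shift 1, turn -> shift 2, finish -> shift 2, bore -> shift 3, cut -> shift 2, deburr -> shift 3) or shift 3 (e.g. cut in shift 2, bore in shift 3, deburr in shift 2, finish in shift 3, grind in shift 1, turn in shift 2).

No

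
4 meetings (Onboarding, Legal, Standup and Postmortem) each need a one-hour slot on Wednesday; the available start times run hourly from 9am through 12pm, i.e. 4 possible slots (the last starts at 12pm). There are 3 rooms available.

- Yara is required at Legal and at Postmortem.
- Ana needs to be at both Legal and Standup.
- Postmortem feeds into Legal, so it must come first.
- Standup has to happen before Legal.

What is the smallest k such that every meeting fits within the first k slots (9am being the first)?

2 slots

The precedence chain requires at least 2 distinct slots.
With at most 3 per slot and 4 meetings, at least 2 slots are needed.
2 works (last occupied slot: 10am): for example Onboarding=9am, Standup=9am, Legal=10am, Postmortem=9am.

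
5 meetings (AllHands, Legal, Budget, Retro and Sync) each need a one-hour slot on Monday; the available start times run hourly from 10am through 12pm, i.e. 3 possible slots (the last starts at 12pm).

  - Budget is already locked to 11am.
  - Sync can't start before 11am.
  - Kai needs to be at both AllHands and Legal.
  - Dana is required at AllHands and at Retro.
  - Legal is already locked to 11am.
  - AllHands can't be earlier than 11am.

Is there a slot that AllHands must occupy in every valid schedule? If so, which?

12pm

AllHands's window is 11am–12pm.
Legal is fixed at 11am, and AllHands can't share a slot with Legal.
So AllHands must be 12pm.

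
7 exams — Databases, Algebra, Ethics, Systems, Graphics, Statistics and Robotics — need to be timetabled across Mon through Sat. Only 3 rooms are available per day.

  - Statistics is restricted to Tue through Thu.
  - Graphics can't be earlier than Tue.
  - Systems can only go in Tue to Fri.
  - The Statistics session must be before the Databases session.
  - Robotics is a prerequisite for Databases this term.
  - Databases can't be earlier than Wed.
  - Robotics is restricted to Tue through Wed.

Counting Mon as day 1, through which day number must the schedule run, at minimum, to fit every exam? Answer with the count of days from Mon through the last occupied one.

3

The precedence chain requires at least 2 distinct days.
With at most 3 per day and 7 exams, at least 3 days are needed.
Databases can't be placed before Wed — that is day 3 counting from Mon — so the schedule must run through at least 3 days.
3 works (last occupied day: Wed): for example Robotics=Tue, Graphics=Wed, Systems=Tue, Algebra=Mon, Ethics=Mon, Statistics=Tue, Databases=Wed.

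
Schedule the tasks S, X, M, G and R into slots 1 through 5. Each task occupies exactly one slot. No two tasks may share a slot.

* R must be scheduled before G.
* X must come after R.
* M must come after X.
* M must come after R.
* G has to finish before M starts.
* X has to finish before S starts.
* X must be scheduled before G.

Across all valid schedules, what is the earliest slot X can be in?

Precedence pushes X to at least 2; downstream work caps X at 3.
X at 2 is achievable: X in 2, S in 5, R in 1, M in 4, G in 3.

2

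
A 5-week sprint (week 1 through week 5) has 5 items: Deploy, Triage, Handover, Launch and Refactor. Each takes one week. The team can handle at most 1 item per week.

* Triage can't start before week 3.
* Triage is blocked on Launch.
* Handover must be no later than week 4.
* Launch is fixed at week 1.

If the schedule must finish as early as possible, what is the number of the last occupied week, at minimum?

The precedence chain requires at least 2 distinct weeks.
With at most 1 per week and 5 tasks, at least 5 weeks are needed.
Triage can't be placed before week 3, so the schedule must run through at least week 3.
5 works (last occupied week: week 5): for example Deploy=week 4, Triage=week 3, Launch=week 1, Refactor=week 5, Handover=week 2.

week 5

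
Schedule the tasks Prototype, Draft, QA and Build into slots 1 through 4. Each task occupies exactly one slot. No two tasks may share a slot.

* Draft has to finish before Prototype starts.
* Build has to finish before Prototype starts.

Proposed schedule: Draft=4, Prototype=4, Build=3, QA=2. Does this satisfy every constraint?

No — it violates: No two tasks may share a slot

Build has to finish before Prototype starts — holds.
No two tasks may share a slot — violated.
Draft has to finish before Prototype starts — violated.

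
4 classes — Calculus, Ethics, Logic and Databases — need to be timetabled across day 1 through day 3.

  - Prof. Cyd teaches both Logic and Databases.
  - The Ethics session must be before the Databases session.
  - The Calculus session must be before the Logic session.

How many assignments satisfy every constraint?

Enumerating: Calculus -> day 1; Ethics -> day 1; Databases -> day 3; Logic -> day 2 | Databases -> day 2; Ethics -> day 1; Calculus -> day 1; Logic -> day 3 | Ethics in day 2, Calculus in day 1, Databases in day 3, Logic in day 2 | Logic in day 3; Ethics in day 1; Databases in day 2; Calculus in day 2.

4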